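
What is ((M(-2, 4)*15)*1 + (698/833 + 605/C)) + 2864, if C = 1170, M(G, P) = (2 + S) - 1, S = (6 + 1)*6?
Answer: 684245423/194922 ≈ 3510.4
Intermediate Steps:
S = 42 (S = 7*6 = 42)
M(G, P) = 43 (M(G, P) = (2 + 42) - 1 = 44 - 1 = 43)
((M(-2, 4)*15)*1 + (698/833 + 605/C)) + 2864 = ((43*15)*1 + (698/833 + 605/1170)) + 2864 = (645*1 + (698*(1/833) + 605*(1/1170))) + 2864 = (645 + (698/833 + 121/234)) + 2864 = (645 + 264125/194922) + 2864 = 125988815/194922 + 2864 = 684245423/194922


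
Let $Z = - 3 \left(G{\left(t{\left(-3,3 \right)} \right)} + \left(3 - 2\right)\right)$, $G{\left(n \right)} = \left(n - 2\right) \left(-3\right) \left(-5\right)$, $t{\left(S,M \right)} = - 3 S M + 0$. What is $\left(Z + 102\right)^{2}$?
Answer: $1052676$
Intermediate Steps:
$t{\left(S,M \right)} = - 3 M S$ ($t{\left(S,M \right)} = - 3 M S + 0 = - 3 M S$)
$G{\left(n \right)} = -30 + 15 n$ ($G{\left(n \right)} = \left(-2 + n\right) \left(-3\right) \left(-5\right) = \left(6 - 3 n\right) \left(-5\right) = -30 + 15 n$)
$Z = -1128$ ($Z = - 3 \left(\left(-30 + 15 \left(\left(-3\right) 3 \left(-3\right)\right)\right) + \left(3 - 2\right)\right) = - 3 \left(\left(-30 + 15 \cdot 27\right) + \left(3 - 2\right)\right) = - 3 \left(\left(-30 + 405\right) + 1\right) = - 3 \left(375 + 1\right) = \left(-3\right) 376 = -1128$)
$\left(Z + 102\right)^{2} = \left(-1128 + 102\right)^{2} = \left(-1026\right)^{2} = 1052676$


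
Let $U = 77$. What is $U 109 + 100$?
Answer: $8493$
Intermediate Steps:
$U 109 + 100 = 77 \cdot 109 + 100 = 8393 + 100 = 8493$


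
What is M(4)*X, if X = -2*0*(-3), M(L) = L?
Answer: 0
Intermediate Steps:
X = 0 (X = 0*(-3) = 0)
M(4)*X = 4*0 = 0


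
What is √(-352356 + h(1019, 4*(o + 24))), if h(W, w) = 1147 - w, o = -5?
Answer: I*√351285 ≈ 592.69*I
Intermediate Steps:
√(-352356 + h(1019, 4*(o + 24))) = √(-352356 + (1147 - 4*(-5 + 24))) = √(-352356 + (1147 - 4*19)) = √(-352356 + (1147 - 1*76)) = √(-352356 + (1147 - 76)) = √(-352356 + 1071) = √(-351285) = I*√351285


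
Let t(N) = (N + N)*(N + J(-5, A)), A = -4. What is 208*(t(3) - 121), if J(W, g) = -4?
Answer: -26416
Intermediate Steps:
t(N) = 2*N*(-4 + N) (t(N) = (N + N)*(N - 4) = (2*N)*(-4 + N) = 2*N*(-4 + N))
208*(t(3) - 121) = 208*(2*3*(-4 + 3) - 121) = 208*(2*3*(-1) - 121) = 208*(-6 - 121) = 208*(-127) = -26416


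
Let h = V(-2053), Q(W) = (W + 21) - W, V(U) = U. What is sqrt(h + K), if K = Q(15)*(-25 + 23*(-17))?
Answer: I*sqrt(10789) ≈ 103.87*I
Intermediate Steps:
Q(W) = 21 (Q(W) = (21 + W) - W = 21)
K = -8736 (K = 21*(-25 + 23*(-17)) = 21*(-25 - 391) = 21*(-416) = -8736)
h = -2053
sqrt(h + K) = sqrt(-2053 - 8736) = sqrt(-10789) = I*sqrt(10789)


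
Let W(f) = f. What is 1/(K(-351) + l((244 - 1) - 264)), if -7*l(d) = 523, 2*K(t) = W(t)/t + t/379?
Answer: -2653/198119 ≈ -0.013391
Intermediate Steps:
K(t) = ½ + t/758 (K(t) = (t/t + t/379)/2 = (1 + t*(1/379))/2 = (1 + t/379)/2 = ½ + t/758)
l(d) = -523/7 (l(d) = -⅐*523 = -523/7)
1/(K(-351) + l((244 - 1) - 264)) = 1/((½ + (1/758)*(-351)) - 523/7) = 1/((½ - 351/758) - 523/7) = 1/(14/379 - 523/7) = 1/(-198119/2653) = -2653/198119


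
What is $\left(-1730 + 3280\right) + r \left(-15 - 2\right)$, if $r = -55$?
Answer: $2485$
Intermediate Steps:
$\left(-1730 + 3280\right) + r \left(-15 - 2\right) = \left(-1730 + 3280\right) - 55 \left(-15 - 2\right) = 1550 - -935 = 1550 + 935 = 2485$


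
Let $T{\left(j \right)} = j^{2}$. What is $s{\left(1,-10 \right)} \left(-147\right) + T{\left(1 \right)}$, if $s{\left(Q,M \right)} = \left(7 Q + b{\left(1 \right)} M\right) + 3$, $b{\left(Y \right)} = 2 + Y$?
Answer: $2941$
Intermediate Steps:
$s{\left(Q,M \right)} = 3 + 3 M + 7 Q$ ($s{\left(Q,M \right)} = \left(7 Q + \left(2 + 1\right) M\right) + 3 = \left(7 Q + 3 M\right) + 3 = \left(3 M + 7 Q\right) + 3 = 3 + 3 M + 7 Q$)
$s{\left(1,-10 \right)} \left(-147\right) + T{\left(1 \right)} = \left(3 + 3 \left(-10\right) + 7 \cdot 1\right) \left(-147\right) + 1^{2} = \left(3 - 30 + 7\right) \left(-147\right) + 1 = \left(-20\right) \left(-147\right) + 1 = 2940 + 1 = 2941$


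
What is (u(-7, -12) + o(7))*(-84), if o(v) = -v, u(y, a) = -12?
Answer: 1596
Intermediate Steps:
(u(-7, -12) + o(7))*(-84) = (-12 - 1*7)*(-84) = (-12 - 7)*(-84) = -19*(-84) = 1596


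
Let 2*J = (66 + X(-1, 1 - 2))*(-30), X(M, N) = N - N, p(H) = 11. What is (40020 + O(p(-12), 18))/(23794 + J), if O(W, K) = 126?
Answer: 20073/11402 ≈ 1.7605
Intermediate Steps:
X(M, N) = 0
J = -990 (J = ((66 + 0)*(-30))/2 = (66*(-30))/2 = (½)*(-1980) = -990)
(40020 + O(p(-12), 18))/(23794 + J) = (40020 + 126)/(23794 - 990) = 40146/22804 = 40146*(1/22804) = 20073/11402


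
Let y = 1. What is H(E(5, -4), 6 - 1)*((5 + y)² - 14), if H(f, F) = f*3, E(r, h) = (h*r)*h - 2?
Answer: 5148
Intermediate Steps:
E(r, h) = -2 + r*h² (E(r, h) = r*h² - 2 = -2 + r*h²)
H(f, F) = 3*f
H(E(5, -4), 6 - 1)*((5 + y)² - 14) = (3*(-2 + 5*(-4)²))*((5 + 1)² - 14) = (3*(-2 + 5*16))*(6² - 14) = (3*(-2 + 80))*(36 - 14) = (3*78)*22 = 234*22 = 5148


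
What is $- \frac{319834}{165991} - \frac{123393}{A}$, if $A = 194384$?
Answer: $- \frac{82652739719}{32265994544} \approx -2.5616$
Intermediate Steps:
$- \frac{319834}{165991} - \frac{123393}{A} = - \frac{319834}{165991} - \frac{123393}{194384} = - \frac{82652739719}{32265994544}$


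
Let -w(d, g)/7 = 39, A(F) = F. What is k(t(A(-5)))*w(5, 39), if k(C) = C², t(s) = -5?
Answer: -6825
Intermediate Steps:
w(d, g) = -273 (w(d, g) = -7*39 = -273)
k(t(A(-5)))*w(5, 39) = (-5)²*(-273) = 25*(-273) = -6825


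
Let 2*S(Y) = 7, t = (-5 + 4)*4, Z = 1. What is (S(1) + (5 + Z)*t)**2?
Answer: 1681/4 ≈ 420.25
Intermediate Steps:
t = -4 (t = -1*4 = -4)
S(Y) = 7/2 (S(Y) = (1/2)*7 = 7/2)
(S(1) + (5 + Z)*t)**2 = (7/2 + (5 + 1)*(-4))**2 = (7/2 + 6*(-4))**2 = (7/2 - 24)**2 = (-41/2)**2 = 1681/4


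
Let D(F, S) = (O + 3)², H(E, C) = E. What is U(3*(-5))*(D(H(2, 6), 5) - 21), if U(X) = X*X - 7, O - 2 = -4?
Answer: -4360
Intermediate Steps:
O = -2 (O = 2 - 4 = -2)
D(F, S) = 1 (D(F, S) = (-2 + 3)² = 1² = 1)
U(X) = -7 + X² (U(X) = X² - 7 = -7 + X²)
U(3*(-5))*(D(H(2, 6), 5) - 21) = (-7 + (3*(-5))²)*(1 - 21) = (-7 + (-15)²)*(-20) = (-7 + 225)*(-20) = 218*(-20) = -4360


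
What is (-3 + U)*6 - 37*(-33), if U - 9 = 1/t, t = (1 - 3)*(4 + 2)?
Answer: 2513/2 ≈ 1256.5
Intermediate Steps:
t = -12 (t = -2*6 = -12)
U = 107/12 (U = 9 + 1/(-12) = 9 - 1/12 = 107/12 ≈ 8.9167)
(-3 + U)*6 - 37*(-33) = (-3 + 107/12)*6 - 37*(-33) = (71/12)*6 + 1221 = 71/2 + 1221 = 2513/2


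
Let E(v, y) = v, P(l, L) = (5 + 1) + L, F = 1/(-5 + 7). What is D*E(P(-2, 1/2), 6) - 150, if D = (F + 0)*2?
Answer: -287/2 ≈ -143.50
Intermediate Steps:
F = 1/2 ≈ 0.50000
P(l, L) = 6 + L
D = 1 (D = (1/2 + 0)*2 = (1/2)*2 = 1)
D*E(P(-2, 1/2), 6) - 150 = 1*(6 + 1/2) - 150 = 1*(13/2) - 150 = 13/2 - 150 = -287/2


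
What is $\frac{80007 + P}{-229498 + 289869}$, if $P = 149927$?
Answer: $\frac{229934}{60371} \approx 3.8087$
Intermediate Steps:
$\frac{80007 + P}{-229498 + 289869} = \frac{80007 + 149927}{-229498 + 289869} = \frac{229934}{60371}$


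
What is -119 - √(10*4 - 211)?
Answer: -119 - 3*I*√19 ≈ -119.0 - 13.077*I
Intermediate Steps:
-119 - √(10*4 - 211) = -119 - √(40 - 211) = -119 - √(-171) = -119 - 3*I*√19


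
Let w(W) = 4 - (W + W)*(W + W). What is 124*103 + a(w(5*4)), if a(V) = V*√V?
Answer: 12772 - 3192*I*√399 ≈ 12772.0 - 63760.0*I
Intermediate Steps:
w(W) = 4 - 4*W² (w(W) = 4 - 2*W*2*W = 4 - 4*W²)
a(V) = V^(3/2)
124*103 + a(w(5*4)) = 124*103 + (4 - 4*(5*4)²)^(3/2) = 12772 + (4 - 4*20²)^(3/2) = 12772 + (4 - 4*400)^(3/2) = 12772 + (4 - 1600)^(3/2) = 12772 + (-1596)^(3/2) = 12772 - 3192*I*√399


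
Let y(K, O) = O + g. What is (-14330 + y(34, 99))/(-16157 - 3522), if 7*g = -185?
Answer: 99802/137753 ≈ 0.72450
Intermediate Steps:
g = -185/7 (g = (1/7)*(-185) = -185/7 ≈ -26.429)
y(K, O) = -185/7 + O (y(K, O) = O - 185/7 = -185/7 + O)
(-14330 + y(34, 99))/(-16157 - 3522) = (-14330 + (-185/7 + 99))/(-16157 - 3522) = (-14330 + 508/7)/(-19679) = -99802/7*(-1/19679) = 99802/137753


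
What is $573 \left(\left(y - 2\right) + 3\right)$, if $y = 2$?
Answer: $1719$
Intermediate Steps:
$573 \left(\left(y - 2\right) + 3\right) = 573 \left(\left(2 - 2\right) + 3\right) = 573 \left(0 + 3\right) = 573 \cdot 3 = 1719$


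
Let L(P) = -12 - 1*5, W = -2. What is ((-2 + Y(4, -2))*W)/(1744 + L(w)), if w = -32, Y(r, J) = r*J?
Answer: 20/1727 ≈ 0.011581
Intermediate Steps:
Y(r, J) = J*r
L(P) = -17 (L(P) = -12 - 5 = -17)
((-2 + Y(4, -2))*W)/(1744 + L(w)) = ((-2 - 2*4)*(-2))/(1744 - 17) = ((-2 - 8)*(-2))/1727 = (-10*(-2))/1727 = (1/1727)*20 = 20/1727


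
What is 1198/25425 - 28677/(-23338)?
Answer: 757071649/593368650 ≈ 1.2759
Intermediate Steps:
1198/25425 - 28677/(-23338) = 1198*(1/25425) - 28677*(-1/23338) = 1198/25425 + 28677/23338 = 757071649/593368650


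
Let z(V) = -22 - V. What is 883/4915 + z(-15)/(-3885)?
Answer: 98996/545565 ≈ 0.18146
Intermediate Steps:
883/4915 + z(-15)/(-3885) = 883/4915 + (-22 - 1*(-15))/(-3885) = 883*(1/4915) + (-22 + 15)*(-1/3885) = 883/4915 - 7*(-1/3885) = 883/4915 + 1/555 = 98996/545565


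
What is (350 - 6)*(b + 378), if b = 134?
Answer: 176128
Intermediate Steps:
(350 - 6)*(b + 378) = (350 - 6)*(134 + 378) = 344*512 = 176128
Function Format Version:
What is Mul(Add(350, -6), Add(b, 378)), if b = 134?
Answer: 176128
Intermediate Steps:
Mul(Add(350, -6), Add(b, 378)) = Mul(Add(350, -6), Add(134, 378)) = Mul(344, 512) = 176128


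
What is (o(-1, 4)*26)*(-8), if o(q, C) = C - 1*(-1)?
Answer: -1040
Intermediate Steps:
o(q, C) = 1 + C (o(q, C) = C + 1 = 1 + C)
(o(-1, 4)*26)*(-8) = ((1 + 4)*26)*(-8) = (5*26)*(-8) = 130*(-8) = -1040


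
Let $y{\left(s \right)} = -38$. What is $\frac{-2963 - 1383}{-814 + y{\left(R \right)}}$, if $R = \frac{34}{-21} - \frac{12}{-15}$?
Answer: $\frac{2173}{426} \approx 5.1009$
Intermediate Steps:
$R = - \frac{86}{105}$ ($R = 34 \left(- \frac{1}{21}\right) - - \frac{4}{5} = - \frac{34}{21} + \frac{4}{5} = - \frac{86}{105} \approx -0.81905$)
$\frac{-2963 - 1383}{-814 + y{\left(R \right)}} = \frac{-2963 - 1383}{-814 - 38} = - \frac{4346}{-852} = \left(-4346\right) \left(- \frac{1}{852}\right) = \frac{2173}{426}$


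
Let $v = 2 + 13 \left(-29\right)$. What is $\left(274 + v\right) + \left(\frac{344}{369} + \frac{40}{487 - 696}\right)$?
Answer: $- \frac{7732085}{77121} \approx -100.26$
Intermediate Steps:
$v = -375$ ($v = 2 - 377 = -375$)
$\left(274 + v\right) + \left(\frac{344}{369} + \frac{40}{487 - 696}\right) = \left(274 - 375\right) + \left(\frac{344}{369} + \frac{40}{487 - 696}\right) = -101 + \left(344 \cdot \frac{1}{369} + \frac{40}{487 - 696}\right) = -101 + \left(\frac{344}{369} + \frac{40}{-209}\right) = -101 + \left(\frac{344}{369} + 40 \left(- \frac{1}{209}\right)\right) = -101 + \left(\frac{344}{369} - \frac{40}{209}\right) = -101 + \frac{57136}{77121} = - \frac{7732085}{77121}$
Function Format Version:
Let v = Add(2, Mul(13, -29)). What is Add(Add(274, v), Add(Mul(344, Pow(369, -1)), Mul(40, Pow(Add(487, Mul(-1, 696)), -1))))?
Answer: Rational(-7732085, 77121) ≈ -100.26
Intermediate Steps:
v = -375 (v = Add(2, -377) = -375)
Add(Add(274, v), Add(Mul(344, Pow(369, -1)), Mul(40, Pow(Add(487, Mul(-1, 696)), -1)))) = Add(Add(274, -375), Add(Mul(344, Pow(369, -1)), Mul(40, Pow(Add(487, Mul(-1, 696)), -1)))) = Add(-101, Add(Mul(344, Rational(1, 369)), Mul(40, Pow(Add(487, -696), -1)))) = Add(-101, Add(Rational(344, 369), Mul(40, Pow(-209, -1)))) = Add(-101, Add(Rational(344, 369), Mul(40, Rational(-1, 209)))) = Add(-101, Add(Rational(344, 369), Rational(-40, 209))) = Add(-101, Rational(57136, 77121)) = Rational(-7732085, 77121)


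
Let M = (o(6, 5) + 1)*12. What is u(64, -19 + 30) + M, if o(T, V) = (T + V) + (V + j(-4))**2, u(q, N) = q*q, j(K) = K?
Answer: 4252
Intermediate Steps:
u(q, N) = q**2
o(T, V) = T + V + (-4 + V)**2 (o(T, V) = (T + V) + (V - 4)**2 = (T + V) + (-4 + V)**2 = T + V + (-4 + V)**2)
M = 156 (M = ((6 + 5 + (-4 + 5)**2) + 1)*12 = ((6 + 5 + 1**2) + 1)*12 = ((6 + 5 + 1) + 1)*12 = (12 + 1)*12 = 13*12 = 156)
u(64, -19 + 30) + M = 64**2 + 156 = 4096 + 156 = 4252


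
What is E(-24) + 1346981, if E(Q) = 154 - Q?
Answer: 1347159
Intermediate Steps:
E(-24) + 1346981 = (154 - 1*(-24)) + 1346981 = (154 + 24) + 1346981 = 178 + 1346981 = 1347159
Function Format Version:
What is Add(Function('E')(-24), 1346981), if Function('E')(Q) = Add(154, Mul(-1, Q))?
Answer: 1347159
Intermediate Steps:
Add(Function('E')(-24), 1346981) = Add(Add(154, Mul(-1, -24)), 1346981) = Add(Add(154, 24), 1346981) = Add(178, 1346981) = 1347159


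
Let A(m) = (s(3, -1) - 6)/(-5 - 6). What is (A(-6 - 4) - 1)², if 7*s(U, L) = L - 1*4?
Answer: 900/5929 ≈ 0.15180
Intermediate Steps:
s(U, L) = -4/7 + L/7 (s(U, L) = (L - 1*4)/7 = (L - 4)/7 = (-4 + L)/7 = -4/7 + L/7)
A(m) = 47/77 (A(m) = ((-4/7 + (⅐)*(-1)) - 6)/(-5 - 6) = ((-4/7 - ⅐) - 6)/(-11) = (-5/7 - 6)*(-1/11) = -47/7*(-1/11) = 47/77)
(A(-6 - 4) - 1)² = (47/77 - 1)² = (-30/77)² = 900/5929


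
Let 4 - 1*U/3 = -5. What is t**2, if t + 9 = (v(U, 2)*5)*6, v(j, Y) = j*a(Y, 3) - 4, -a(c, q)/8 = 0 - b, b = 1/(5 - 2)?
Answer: 4124961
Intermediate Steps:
b = 1/3 ≈ 0.33333
a(c, q) = 8/3 (a(c, q) = -8*(0 - 1*1/3) = -8*(0 - 1/3) = -8*(-1/3) = 8/3)
U = 27 (U = 12 - 3*(-5) = 12 + 15 = 27)
v(j, Y) = -4 + 8*j/3 (v(j, Y) = j*(8/3) - 4 = 8*j/3 - 4 = -4 + 8*j/3)
t = 2031 (t = -9 + ((-4 + (8/3)*27)*5)*6 = -9 + ((-4 + 72)*5)*6 = -9 + (68*5)*6 = -9 + 340*6 = -9 + 2040 = 2031)
t**2 = 2031**2 = 4124961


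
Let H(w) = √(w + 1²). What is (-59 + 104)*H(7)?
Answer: 90*√2 ≈ 127.28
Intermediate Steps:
H(w) = √(1 + w) (H(w) = √(w + 1) = √(1 + w))
(-59 + 104)*H(7) = (-59 + 104)*√(1 + 7) = 45*√8 = 45*(2*√2) = 90*√2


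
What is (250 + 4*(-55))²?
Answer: 900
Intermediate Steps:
(250 + 4*(-55))² = (250 - 220)² = 30² = 900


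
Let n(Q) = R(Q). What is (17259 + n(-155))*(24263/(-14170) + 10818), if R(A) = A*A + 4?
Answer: 243387673636/545 ≈ 4.4658e+8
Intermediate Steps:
R(A) = 4 + A² (R(A) = A² + 4 = 4 + A²)
n(Q) = 4 + Q²
(17259 + n(-155))*(24263/(-14170) + 10818) = (17259 + (4 + (-155)²))*(24263/(-14170) + 10818) = (17259 + (4 + 24025))*(24263*(-1/14170) + 10818) = (17259 + 24029)*(-24263/14170 + 10818) = 41288*(153266797/14170) = 243387673636/545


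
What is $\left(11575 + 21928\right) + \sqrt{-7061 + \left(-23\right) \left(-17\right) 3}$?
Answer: $33503 + 16 i \sqrt{23} \approx 33503.0 + 76.733 i$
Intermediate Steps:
$\left(11575 + 21928\right) + \sqrt{-7061 + \left(-23\right) \left(-17\right) 3} = 33503 + \sqrt{-7061 + 391 \cdot 3} = 33503 + \sqrt{-7061 + 1173} = 33503 + \sqrt{-5888} = 33503 + 16 i \sqrt{23}$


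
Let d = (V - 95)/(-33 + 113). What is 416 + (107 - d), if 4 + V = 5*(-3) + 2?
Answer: 2622/5 ≈ 524.40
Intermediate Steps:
V = -17 (V = -4 + (5*(-3) + 2) = -4 + (-15 + 2) = -4 - 13 = -17)
d = -7/5 (d = (-17 - 95)/(-33 + 113) = -112/80 = -112*1/80 = -7/5 ≈ -1.4000)
416 + (107 - d) = 416 + (107 - 1*(-7/5)) = 416 + (107 + 7/5) = 416 + 542/5 = 2622/5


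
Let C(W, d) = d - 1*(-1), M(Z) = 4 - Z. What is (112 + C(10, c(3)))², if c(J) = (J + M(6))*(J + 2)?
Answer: 13924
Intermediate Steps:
c(J) = (-2 + J)*(2 + J) (c(J) = (J + (4 - 1*6))*(J + 2) = (J + (4 - 6))*(2 + J) = (J - 2)*(2 + J) = (-2 + J)*(2 + J))
C(W, d) = 1 + d (C(W, d) = d + 1 = 1 + d)
(112 + C(10, c(3)))² = (112 + (1 + (-4 + 3²)))² = (112 + (1 + (-4 + 9)))² = (112 + (1 + 5))² = (112 + 6)² = 118² = 13924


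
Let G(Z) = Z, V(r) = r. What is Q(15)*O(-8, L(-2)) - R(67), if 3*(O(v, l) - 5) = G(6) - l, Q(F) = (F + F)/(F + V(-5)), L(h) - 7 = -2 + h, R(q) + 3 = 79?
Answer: -58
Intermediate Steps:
R(q) = 76 (R(q) = -3 + 79 = 76)
L(h) = 5 + h (L(h) = 7 + (-2 + h) = 5 + h)
Q(F) = 2*F/(-5 + F) (Q(F) = (F + F)/(F - 5) = (2*F)/(-5 + F) = 2*F/(-5 + F))
O(v, l) = 7 - l/3 (O(v, l) = 5 + (6 - l)/3 = 5 + (2 - l/3) = 7 - l/3)
Q(15)*O(-8, L(-2)) - R(67) = (2*15/(-5 + 15))*(7 - (5 - 2)/3) - 1*76 = (2*15/10)*(7 - ⅓*3) - 76 = (2*15*(⅒))*(7 - 1) - 76 = 3*6 - 76 = 18 - 76 = -58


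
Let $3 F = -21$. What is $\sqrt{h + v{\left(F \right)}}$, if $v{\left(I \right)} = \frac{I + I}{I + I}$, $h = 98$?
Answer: $3 \sqrt{11} \approx 9.9499$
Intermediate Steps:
$F = -7$ ($F = \frac{1}{3} \left(-21\right) = -7$)
$v{\left(I \right)} = 1$ ($v{\left(I \right)} = \frac{2 I}{2 I} = 2 I \frac{1}{2 I} = 1$)
$\sqrt{h + v{\left(F \right)}} = \sqrt{98 + 1} = \sqrt{99} = 3 \sqrt{11}$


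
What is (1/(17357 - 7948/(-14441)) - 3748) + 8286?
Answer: 1137496841571/250660385 ≈ 4538.0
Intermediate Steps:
(1/(17357 - 7948/(-14441)) - 3748) + 8286 = (1/(17357 - 7948*(-1/14441)) - 3748) + 8286 = (1/(17357 + 7948/14441) - 3748) + 8286 = (1/(250660385/14441) - 3748) + 8286 = (14441/250660385 - 3748) + 8286 = -939475108539/250660385 + 8286 = 1137496841571/250660385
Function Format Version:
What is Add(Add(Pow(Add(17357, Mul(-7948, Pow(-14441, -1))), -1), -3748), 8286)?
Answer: Rational(1137496841571, 250660385) ≈ 4538.0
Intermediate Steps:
Add(Add(Pow(Add(17357, Mul(-7948, Pow(-14441, -1))), -1), -3748), 8286) = Add(Add(Pow(Add(17357, Mul(-7948, Rational(-1, 14441))), -1), -3748), 8286) = Add(Add(Pow(Add(17357, Rational(7948, 14441)), -1), -3748), 8286) = Add(Add(Pow(Rational(250660385, 14441), -1), -3748), 8286) = Add(Add(Rational(14441, 250660385), -3748), 8286) = Add(Rational(-939475108539, 250660385), 8286) = Rational(1137496841571, 250660385)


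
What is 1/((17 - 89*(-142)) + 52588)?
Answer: 1/65243 ≈ 1.5327e-5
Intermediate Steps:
1/((17 - 89*(-142)) + 52588) = 1/((17 + 12638) + 52588) = 1/(12655 + 52588) = 1/65243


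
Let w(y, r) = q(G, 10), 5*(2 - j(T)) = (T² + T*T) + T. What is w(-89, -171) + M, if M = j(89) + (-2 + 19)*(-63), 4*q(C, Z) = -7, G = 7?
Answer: -85139/20 ≈ -4257.0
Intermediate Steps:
j(T) = 2 - 2*T²/5 - T/5 (j(T) = 2 - ((T² + T*T) + T)/5 = 2 - ((T² + T²) + T)/5 = 2 - (2*T² + T)/5 = 2 - (T + 2*T²)/5 = 2 + (-2*T²/5 - T/5) = 2 - 2*T²/5 - T/5)
q(C, Z) = -7/4 (q(C, Z) = (¼)*(-7) = -7/4)
w(y, r) = -7/4
M = -21276/5 (M = (2 - ⅖*89² - ⅕*89) + (-2 + 19)*(-63) = (2 - ⅖*7921 - 89/5) + 17*(-63) = (2 - 15842/5 - 89/5) - 1071 = -15921/5 - 1071 = -21276/5 ≈ -4255.2)
w(-89, -171) + M = -7/4 - 21276/5 = -85139/20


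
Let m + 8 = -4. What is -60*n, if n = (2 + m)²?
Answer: -6000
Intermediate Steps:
m = -12 (m = -8 - 4 = -12)
n = 100 (n = (2 - 12)² = (-10)² = 100)
-60*n = -60*100 = -6000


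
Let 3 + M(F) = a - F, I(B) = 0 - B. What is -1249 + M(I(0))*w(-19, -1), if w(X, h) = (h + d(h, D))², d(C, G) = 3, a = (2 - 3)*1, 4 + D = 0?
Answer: -1265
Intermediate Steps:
D = -4 (D = -4 + 0 = -4)
a = -1 (a = -1*1 = -1)
I(B) = -B
w(X, h) = (3 + h)² (w(X, h) = (h + 3)² = (3 + h)²)
M(F) = -4 - F (M(F) = -3 + (-1 - F) = -4 - F)
-1249 + M(I(0))*w(-19, -1) = -1249 + (-4 - (-1)*0)*(3 - 1)² = -1249 + (-4 - 1*0)*2² = -1249 + (-4 + 0)*4 = -1249 - 4*4 = -1249 - 16 = -1265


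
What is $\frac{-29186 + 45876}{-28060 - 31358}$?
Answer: $- \frac{8345}{29709} \approx -0.28089$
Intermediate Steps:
$\frac{-29186 + 45876}{-28060 - 31358} = \frac{16690}{-59418} = 16690 \left(- \frac{1}{59418}\right) = - \frac{8345}{29709}$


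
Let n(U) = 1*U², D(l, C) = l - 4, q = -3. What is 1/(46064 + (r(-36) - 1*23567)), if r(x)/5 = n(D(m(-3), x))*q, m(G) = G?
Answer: 1/21762 ≈ 4.5952e-5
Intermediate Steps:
D(l, C) = -4 + l
n(U) = U²
r(x) = -735 (r(x) = 5*((-4 - 3)²*(-3)) = 5*((-7)²*(-3)) = 5*(49*(-3)) = 5*(-147) = -735)
1/(46064 + (r(-36) - 1*23567)) = 1/(46064 + (-735 - 1*23567)) = 1/(46064 + (-735 - 23567)) = 1/(46064 - 24302) = 1/21762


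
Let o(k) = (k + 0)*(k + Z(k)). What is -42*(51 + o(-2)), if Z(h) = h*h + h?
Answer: -2142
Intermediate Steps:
Z(h) = h + h² (Z(h) = h² + h = h + h²)
o(k) = k*(k + k*(1 + k)) (o(k) = (k + 0)*(k + k*(1 + k)) = k*(k + k*(1 + k)))
-42*(51 + o(-2)) = -42*(51 + (-2)²*(2 - 2)) = -42*(51 + 4*0) = -42*(51 + 0) = -42*51 = -2142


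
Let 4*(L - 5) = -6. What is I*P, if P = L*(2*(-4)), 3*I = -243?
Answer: 2268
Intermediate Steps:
L = 7/2 (L = 5 + (1/4)*(-6) = 5 - 3/2 = 7/2 ≈ 3.5000)
I = -81 (I = (1/3)*(-243) = -81)
P = -28 (P = 7*(2*(-4))/2 = (7/2)*(-8) = -28)
I*P = -81*(-28) = 2268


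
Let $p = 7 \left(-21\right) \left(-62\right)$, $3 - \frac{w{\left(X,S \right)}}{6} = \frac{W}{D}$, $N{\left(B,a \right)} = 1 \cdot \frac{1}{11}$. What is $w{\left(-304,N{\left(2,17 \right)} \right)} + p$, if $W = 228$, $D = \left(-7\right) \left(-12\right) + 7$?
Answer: $\frac{829644}{91} \approx 9117.0$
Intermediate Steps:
$N{\left(B,a \right)} = \frac{1}{11}$ ($N{\left(B,a \right)} = 1 \cdot \frac{1}{11} = \frac{1}{11}$)
$D = 91$ ($D = 84 + 7 = 91$)
$w{\left(X,S \right)} = \frac{270}{91}$ ($w{\left(X,S \right)} = 18 - 6 \cdot \frac{228}{91} = 18 - 6 \cdot 228 \cdot \frac{1}{91} = 18 - \frac{1368}{91} = \frac{270}{91}$)
$p = 9114$ ($p = \left(-147\right) \left(-62\right) = 9114$)
$w{\left(-304,N{\left(2,17 \right)} \right)} + p = \frac{270}{91} + 9114 = \frac{829644}{91}$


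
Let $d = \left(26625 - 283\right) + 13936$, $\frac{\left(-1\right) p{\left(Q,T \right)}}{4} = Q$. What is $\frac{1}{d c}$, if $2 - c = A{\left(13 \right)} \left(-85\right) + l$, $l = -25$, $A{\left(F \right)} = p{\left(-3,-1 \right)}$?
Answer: $\frac{1}{42171066} \approx 2.3713 \cdot 10^{-8}$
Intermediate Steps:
$p{\left(Q,T \right)} = - 4 Q$
$A{\left(F \right)} = 12$ ($A{\left(F \right)} = \left(-4\right) \left(-3\right) = 12$)
$d = 40278$ ($d = 26342 + 13936 = 40278$)
$c = 1047$ ($c = 2 - \left(12 \left(-85\right) - 25\right) = 2 - \left(-1020 - 25\right) = 2 - -1045 = 2 + 1045 = 1047$)
$\frac{1}{d c} = \frac{1}{40278 \cdot 1047} = \frac{1}{40278} \cdot \frac{1}{1047} = \frac{1}{42171066}$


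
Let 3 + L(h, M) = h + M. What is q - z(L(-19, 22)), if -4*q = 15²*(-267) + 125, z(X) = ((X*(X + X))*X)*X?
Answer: 29975/2 ≈ 14988.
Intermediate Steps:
L(h, M) = -3 + M + h (L(h, M) = -3 + (h + M) = -3 + (M + h) = -3 + M + h)
z(X) = 2*X⁴ (z(X) = ((X*(2*X))*X)*X = ((2*X²)*X)*X = (2*X³)*X = 2*X⁴)
q = 29975/2 (q = -(15²*(-267) + 125)/4 = -(225*(-267) + 125)/4 = -(-60075 + 125)/4 = -¼*(-59950) = 29975/2 ≈ 14988.)
q - z(L(-19, 22)) = 29975/2 - 2*(-3 + 22 - 19)⁴ = 29975/2 - 2*0⁴ = 29975/2 - 2*0 = 29975/2 - 1*0 = 29975/2 + 0 = 29975/2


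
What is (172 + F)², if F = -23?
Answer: 22201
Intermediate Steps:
(172 + F)² = (172 - 23)² = 149² = 22201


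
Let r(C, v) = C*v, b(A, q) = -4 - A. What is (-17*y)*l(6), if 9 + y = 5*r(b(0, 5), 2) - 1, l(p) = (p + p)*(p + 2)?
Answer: 81600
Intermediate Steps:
l(p) = 2*p*(2 + p) (l(p) = (2*p)*(2 + p) = 2*p*(2 + p))
y = -50 (y = -9 + (5*((-4 - 1*0)*2) - 1) = -9 + (5*((-4 + 0)*2) - 1) = -9 + (5*(-4*2) - 1) = -9 + (5*(-8) - 1) = -9 + (-40 - 1) = -9 - 41 = -50)
(-17*y)*l(6) = (-17*(-50))*(2*6*(2 + 6)) = 850*(2*6*8) = 850*96 = 81600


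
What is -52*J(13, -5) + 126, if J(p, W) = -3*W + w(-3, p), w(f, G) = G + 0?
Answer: -1330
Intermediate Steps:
w(f, G) = G
J(p, W) = p - 3*W (J(p, W) = -3*W + p = p - 3*W)
-52*J(13, -5) + 126 = -52*(13 - 3*(-5)) + 126 = -52*(13 + 15) + 126 = -52*28 + 126 = -1456 + 126 = -1330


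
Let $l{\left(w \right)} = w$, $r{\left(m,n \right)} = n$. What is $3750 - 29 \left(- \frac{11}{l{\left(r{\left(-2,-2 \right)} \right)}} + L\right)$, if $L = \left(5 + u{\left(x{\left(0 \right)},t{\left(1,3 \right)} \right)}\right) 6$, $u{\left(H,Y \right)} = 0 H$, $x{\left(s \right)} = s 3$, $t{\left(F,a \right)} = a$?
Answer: $\frac{5441}{2} \approx 2720.5$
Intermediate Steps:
$x{\left(s \right)} = 3 s$
$u{\left(H,Y \right)} = 0$
$L = 30$ ($L = \left(5 + 0\right) 6 = 5 \cdot 6 = 30$)
$3750 - 29 \left(- \frac{11}{l{\left(r{\left(-2,-2 \right)} \right)}} + L\right) = 3750 - 29 \left(- \frac{11}{-2} + 30\right) = 3750 - 29 \left(\left(-11\right) \left(- \frac{1}{2}\right) + 30\right) = 3750 - 29 \left(\frac{11}{2} + 30\right) = 3750 - 29 \cdot \frac{71}{2} = 3750 - \frac{2059}{2} = \frac{5441}{2}$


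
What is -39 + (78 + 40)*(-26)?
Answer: -3107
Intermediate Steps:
-39 + (78 + 40)*(-26) = -39 + 118*(-26) = -39 - 3068 = -3107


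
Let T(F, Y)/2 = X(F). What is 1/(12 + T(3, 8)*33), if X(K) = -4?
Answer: -1/252 ≈ -0.0039683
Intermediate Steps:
T(F, Y) = -8 (T(F, Y) = 2*(-4) = -8)
1/(12 + T(3, 8)*33) = 1/(12 - 8*33) = 1/(12 - 264) = 1/(-252) = -1/252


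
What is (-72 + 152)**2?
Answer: 6400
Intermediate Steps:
(-72 + 152)**2 = 80**2 = 6400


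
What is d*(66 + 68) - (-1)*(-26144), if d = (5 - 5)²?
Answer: -26144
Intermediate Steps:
d = 0 (d = 0² = 0)
d*(66 + 68) - (-1)*(-26144) = 0*(66 + 68) - (-1)*(-26144) = 0*134 - 1*26144 = 0 - 26144 = -26144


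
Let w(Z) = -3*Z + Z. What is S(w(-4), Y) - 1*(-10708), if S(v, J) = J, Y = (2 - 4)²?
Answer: 10712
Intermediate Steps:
w(Z) = -2*Z
Y = 4 (Y = (-2)² = 4)
S(w(-4), Y) - 1*(-10708) = 4 - 1*(-10708) = 4 + 10708 = 10712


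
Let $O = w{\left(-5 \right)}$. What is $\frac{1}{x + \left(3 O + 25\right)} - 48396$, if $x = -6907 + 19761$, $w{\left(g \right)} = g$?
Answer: $- \frac{622566143}{12864} \approx -48396.0$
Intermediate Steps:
$x = 12854$
$O = -5$
$\frac{1}{x + \left(3 O + 25\right)} - 48396 = \frac{1}{12854 + \left(3 \left(-5\right) + 25\right)} - 48396 = \frac{1}{12854 + \left(-15 + 25\right)} - 48396 = \frac{1}{12854 + 10} - 48396 = \frac{1}{12864} - 48396 = - \frac{622566143}{12864}$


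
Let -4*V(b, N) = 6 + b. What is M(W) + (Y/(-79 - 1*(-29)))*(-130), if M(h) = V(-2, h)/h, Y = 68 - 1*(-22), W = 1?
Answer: 233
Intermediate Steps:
V(b, N) = -3/2 - b/4 (V(b, N) = -(6 + b)/4 = -3/2 - b/4)
Y = 90 (Y = 68 + 22 = 90)
M(h) = -1/h (M(h) = (-3/2 - 1/4*(-2))/h = (-3/2 + 1/2)/h = -1/h)
M(W) + (Y/(-79 - 1*(-29)))*(-130) = -1/1 + (90/(-79 - 1*(-29)))*(-130) = -1*1 + (90/(-79 + 29))*(-130) = -1 + (90/(-50))*(-130) = -1 + (90*(-1/50))*(-130) = -1 - 9/5*(-130) = -1 + 234 = 233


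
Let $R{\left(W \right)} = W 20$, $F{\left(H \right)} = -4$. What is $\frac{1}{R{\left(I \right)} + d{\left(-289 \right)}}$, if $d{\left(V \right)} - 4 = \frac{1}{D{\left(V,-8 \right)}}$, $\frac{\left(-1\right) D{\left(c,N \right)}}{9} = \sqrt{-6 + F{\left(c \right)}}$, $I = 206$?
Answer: $\frac{3340440}{13775974561} - \frac{9 i \sqrt{10}}{13775974561} \approx 0.00024248 - 2.066 \cdot 10^{-9} i$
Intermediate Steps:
$R{\left(W \right)} = 20 W$
$D{\left(c,N \right)} = - 9 i \sqrt{10}$ ($D{\left(c,N \right)} = - 9 \sqrt{-6 - 4} = - 9 \sqrt{-10} = - 9 i \sqrt{10}$)
$d{\left(V \right)} = 4 + \frac{i \sqrt{10}}{90}$ ($d{\left(V \right)} = 4 + \frac{1}{\left(-9\right) i \sqrt{10}} = 4 + \frac{i \sqrt{10}}{90}$)
$\frac{1}{R{\left(I \right)} + d{\left(-289 \right)}} = \frac{1}{20 \cdot 206 + \left(4 + \frac{i \sqrt{10}}{90}\right)} = \frac{1}{4120 + \left(4 + \frac{i \sqrt{10}}{90}\right)} = \frac{1}{4124 + \frac{i \sqrt{10}}{90}}$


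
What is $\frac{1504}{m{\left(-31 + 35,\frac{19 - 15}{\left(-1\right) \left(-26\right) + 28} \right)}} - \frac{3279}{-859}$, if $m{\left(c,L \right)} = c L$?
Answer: $\frac{4363563}{859} \approx 5079.8$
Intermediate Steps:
$m{\left(c,L \right)} = L c$
$\frac{1504}{m{\left(-31 + 35,\frac{19 - 15}{\left(-1\right) \left(-26\right) + 28} \right)}} - \frac{3279}{-859} = \frac{1504}{\frac{19 - 15}{\left(-1\right) \left(-26\right) + 28} \left(-31 + 35\right)} - \frac{3279}{-859} = \frac{1504}{\frac{4}{26 + 28} \cdot 4} - - \frac{3279}{859} = \frac{1504}{\frac{4}{54} \cdot 4} + \frac{3279}{859} = \frac{1504}{4 \cdot \frac{1}{54} \cdot 4} + \frac{3279}{859} = \frac{1504}{\frac{2}{27} \cdot 4} + \frac{3279}{859} = \frac{1504}{\frac{8}{27}} + \frac{3279}{859} = 1504 \cdot \frac{27}{8} + \frac{3279}{859} = 5076 + \frac{3279}{859} = \frac{4363563}{859}$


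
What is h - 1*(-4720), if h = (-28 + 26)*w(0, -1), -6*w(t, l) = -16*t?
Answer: 4720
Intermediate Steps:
w(t, l) = 8*t/3 (w(t, l) = -(-2)*4*t/3 = -(-8)*t/3 = 8*t/3)
h = 0 (h = (-28 + 26)*((8/3)*0) = -2*0 = 0)
h - 1*(-4720) = 0 - 1*(-4720) = 0 + 4720 = 4720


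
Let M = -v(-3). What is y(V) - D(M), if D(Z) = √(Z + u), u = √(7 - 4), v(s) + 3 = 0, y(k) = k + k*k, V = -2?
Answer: 2 - √(3 + √3) ≈ -0.17533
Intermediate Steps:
y(k) = k + k²
v(s) = -3 (v(s) = -3 + 0 = -3)
u = √3 ≈ 1.7320
M = 3 (M = -1*(-3) = 3)
D(Z) = √(Z + √3)
y(V) - D(M) = -2*(1 - 2) - √(3 + √3) = -2*(-1) - √(3 + √3) = 2 - √(3 + √3)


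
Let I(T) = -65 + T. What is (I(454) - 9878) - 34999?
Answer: -44488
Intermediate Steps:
(I(454) - 9878) - 34999 = ((-65 + 454) - 9878) - 34999 = (389 - 9878) - 34999 = -9489 - 34999 = -44488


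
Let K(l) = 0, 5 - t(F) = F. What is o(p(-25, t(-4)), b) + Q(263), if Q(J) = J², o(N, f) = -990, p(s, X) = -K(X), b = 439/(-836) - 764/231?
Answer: 68179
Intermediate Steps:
t(F) = 5 - F
b = -67283/17556 (b = 439*(-1/836) - 764*1/231 = -439/836 - 764/231 = -67283/17556 ≈ -3.8325)
p(s, X) = 0 (p(s, X) = -1*0 = 0)
o(p(-25, t(-4)), b) + Q(263) = -990 + 263² = -990 + 69169 = 68179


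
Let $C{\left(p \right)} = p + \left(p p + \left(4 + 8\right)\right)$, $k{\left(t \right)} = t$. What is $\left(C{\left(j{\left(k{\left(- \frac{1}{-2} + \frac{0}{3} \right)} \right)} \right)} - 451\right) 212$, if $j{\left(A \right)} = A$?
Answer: $-92909$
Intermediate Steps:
$C{\left(p \right)} = 12 + p + p^{2}$ ($C{\left(p \right)} = p + \left(p^{2} + 12\right) = p + \left(12 + p^{2}\right) = 12 + p + p^{2}$)
$\left(C{\left(j{\left(k{\left(- \frac{1}{-2} + \frac{0}{3} \right)} \right)} \right)} - 451\right) 212 = \left(\left(12 + \left(- \frac{1}{-2} + \frac{0}{3}\right) + \left(- \frac{1}{-2} + \frac{0}{3}\right)^{2}\right) - 451\right) 212 = \left(\left(12 + \left(\left(-1\right) \left(- \frac{1}{2}\right) + 0 \cdot \frac{1}{3}\right) + \left(\left(-1\right) \left(- \frac{1}{2}\right) + 0 \cdot \frac{1}{3}\right)^{2}\right) - 451\right) 212 = \left(\left(12 + \left(\frac{1}{2} + 0\right) + \left(\frac{1}{2} + 0\right)^{2}\right) - 451\right) 212 = \left(\left(12 + \frac{1}{2} + \left(\frac{1}{2}\right)^{2}\right) - 451\right) 212 = \left(\left(12 + \frac{1}{2} + \frac{1}{4}\right) - 451\right) 212 = \left(\frac{51}{4} - 451\right) 212 = \left(- \frac{1753}{4}\right) 212 = -92909$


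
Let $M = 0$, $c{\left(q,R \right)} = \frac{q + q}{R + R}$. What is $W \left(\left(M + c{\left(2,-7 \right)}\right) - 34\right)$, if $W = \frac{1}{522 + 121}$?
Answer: $- \frac{240}{4501} \approx -0.053321$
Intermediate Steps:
$c{\left(q,R \right)} = \frac{q}{R}$ ($c{\left(q,R \right)} = \frac{2 q}{2 R} = 2 q \frac{1}{2 R} = \frac{q}{R}$)
$W = \frac{1}{643} \approx 0.0015552$
$W \left(\left(M + c{\left(2,-7 \right)}\right) - 34\right) = \frac{\left(0 + \frac{2}{-7}\right) - 34}{643} = \frac{\left(0 + 2 \left(- \frac{1}{7}\right)\right) - 34}{643} = \frac{\left(0 - \frac{2}{7}\right) - 34}{643} = \frac{- \frac{2}{7} - 34}{643} = \frac{1}{643} \left(- \frac{240}{7}\right) = - \frac{240}{4501}$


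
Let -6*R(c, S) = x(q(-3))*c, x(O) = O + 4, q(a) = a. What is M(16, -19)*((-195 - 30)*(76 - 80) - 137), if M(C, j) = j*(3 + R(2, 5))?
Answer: -115976/3 ≈ -38659.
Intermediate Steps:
x(O) = 4 + O
R(c, S) = -c/6 (R(c, S) = -(4 - 3)*c/6 = -c/6)
M(C, j) = 8*j/3 (M(C, j) = j*(3 - ⅙*2) = j*(3 - ⅓) = j*(8/3) = 8*j/3)
M(16, -19)*((-195 - 30)*(76 - 80) - 137) = ((8/3)*(-19))*((-195 - 30)*(76 - 80) - 137) = -152*(-225*(-4) - 137)/3 = -152*(900 - 137)/3 = -152/3*763 = -115976/3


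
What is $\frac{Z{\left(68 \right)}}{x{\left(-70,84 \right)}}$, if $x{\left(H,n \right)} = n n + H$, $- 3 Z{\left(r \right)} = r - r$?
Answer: $0$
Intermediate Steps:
$Z{\left(r \right)} = 0$ ($Z{\left(r \right)} = - \frac{r - r}{3} = \left(- \frac{1}{3}\right) 0 = 0$)
$x{\left(H,n \right)} = H + n^{2}$ ($x{\left(H,n \right)} = n^{2} + H = H + n^{2}$)
$\frac{Z{\left(68 \right)}}{x{\left(-70,84 \right)}} = \frac{0}{-70 + 84^{2}} = \frac{0}{-70 + 7056} = \frac{0}{6986} = 0 \cdot \frac{1}{6986} = 0$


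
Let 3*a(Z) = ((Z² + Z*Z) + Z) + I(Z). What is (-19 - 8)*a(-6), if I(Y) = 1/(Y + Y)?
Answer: -2373/4 ≈ -593.25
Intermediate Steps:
I(Y) = 1/(2*Y)
a(Z) = Z/3 + 1/(6*Z) + 2*Z²/3 (a(Z) = (((Z² + Z*Z) + Z) + 1/(2*Z))/3 = (((Z² + Z²) + Z) + 1/(2*Z))/3 = ((2*Z² + Z) + 1/(2*Z))/3 = ((Z + 2*Z²) + 1/(2*Z))/3 = (Z + 1/(2*Z) + 2*Z²)/3 = Z/3 + 1/(6*Z) + 2*Z²/3)
(-19 - 8)*a(-6) = (-19 - 8)*((⅙)*(1 + 2*(-6)²*(1 + 2*(-6)))/(-6)) = -9*(-1)*(1 + 2*36*(1 - 12))/(2*6) = -9*(-1)*(1 + 2*36*(-11))/(2*6) = -9*(-1)*(1 - 792)/(2*6) = -9*(-1)*(-791)/(2*6) = -27*791/36 = -2373/4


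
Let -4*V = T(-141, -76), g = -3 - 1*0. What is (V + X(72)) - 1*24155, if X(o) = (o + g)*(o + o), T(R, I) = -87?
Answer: -56789/4 ≈ -14197.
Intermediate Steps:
g = -3 (g = -3 + 0 = -3)
V = 87/4 (V = -¼*(-87) = 87/4 ≈ 21.750)
X(o) = 2*o*(-3 + o) (X(o) = (o - 3)*(o + o) = (-3 + o)*(2*o) = 2*o*(-3 + o))
(V + X(72)) - 1*24155 = (87/4 + 2*72*(-3 + 72)) - 1*24155 = (87/4 + 2*72*69) - 24155 = (87/4 + 9936) - 24155 = 39831/4 - 24155 = -56789/4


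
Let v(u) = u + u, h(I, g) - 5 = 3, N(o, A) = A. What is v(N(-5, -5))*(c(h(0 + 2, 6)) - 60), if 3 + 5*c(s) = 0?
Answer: 606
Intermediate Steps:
h(I, g) = 8 (h(I, g) = 5 + 3 = 8)
c(s) = -3/5 (c(s) = -3/5 + (1/5)*0 = -3/5 + 0 = -3/5)
v(u) = 2*u
v(N(-5, -5))*(c(h(0 + 2, 6)) - 60) = (2*(-5))*(-3/5 - 60) = -10*(-303/5) = 606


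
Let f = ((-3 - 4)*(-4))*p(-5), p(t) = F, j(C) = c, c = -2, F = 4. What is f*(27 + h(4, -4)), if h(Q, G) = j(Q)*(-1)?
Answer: 3248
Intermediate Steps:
j(C) = -2
p(t) = 4
h(Q, G) = 2 (h(Q, G) = -2*(-1) = 2)
f = 112 (f = ((-3 - 4)*(-4))*4 = -7*(-4)*4 = 28*4 = 112)
f*(27 + h(4, -4)) = 112*(27 + 2) = 112*29 = 3248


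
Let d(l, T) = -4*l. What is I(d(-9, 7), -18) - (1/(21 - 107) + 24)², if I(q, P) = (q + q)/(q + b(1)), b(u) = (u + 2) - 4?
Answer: -148426403/258860 ≈ -573.38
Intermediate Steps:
b(u) = -2 + u (b(u) = (2 + u) - 4 = -2 + u)
I(q, P) = 2*q/(-1 + q) (I(q, P) = (q + q)/(q + (-2 + 1)) = (2*q)/(q - 1) = (2*q)/(-1 + q) = 2*q/(-1 + q))
I(d(-9, 7), -18) - (1/(21 - 107) + 24)² = 2*(-4*(-9))/(-1 - 4*(-9)) - (1/(21 - 107) + 24)² = 2*36/(-1 + 36) - (1/(-86) + 24)² = 2*36/35 - (-1/86 + 24)² = 2*36*(1/35) - (2063/86)² = 72/35 - 1*4255969/7396 = 72/35 - 4255969/7396 = -148426403/258860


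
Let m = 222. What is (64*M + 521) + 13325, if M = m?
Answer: 28054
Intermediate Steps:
M = 222
(64*M + 521) + 13325 = (64*222 + 521) + 13325 = (14208 + 521) + 13325 = 14729 + 13325 = 28054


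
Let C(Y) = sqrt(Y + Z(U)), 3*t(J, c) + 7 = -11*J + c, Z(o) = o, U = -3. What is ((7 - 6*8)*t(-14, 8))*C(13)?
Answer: -6355*sqrt(10)/3 ≈ -6698.8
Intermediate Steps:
t(J, c) = -7/3 - 11*J/3 + c/3 (t(J, c) = -7/3 + (-11*J + c)/3 = -7/3 + (c - 11*J)/3 = -7/3 + (-11*J/3 + c/3) = -7/3 - 11*J/3 + c/3)
C(Y) = sqrt(-3 + Y) (C(Y) = sqrt(Y - 3) = sqrt(-3 + Y))
((7 - 6*8)*t(-14, 8))*C(13) = ((7 - 6*8)*(-7/3 - 11/3*(-14) + (1/3)*8))*sqrt(-3 + 13) = ((7 - 48)*(-7/3 + 154/3 + 8/3))*sqrt(10) = (-41*155/3)*sqrt(10) = -6355*sqrt(10)/3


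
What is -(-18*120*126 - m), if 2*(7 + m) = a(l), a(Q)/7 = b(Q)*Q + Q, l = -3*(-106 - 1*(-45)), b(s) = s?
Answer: 390005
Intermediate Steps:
l = 183 (l = -3*(-106 + 45) = -3*(-61) = 183)
a(Q) = 7*Q + 7*Q² (a(Q) = 7*(Q*Q + Q) = 7*(Q² + Q) = 7*(Q + Q²) = 7*Q + 7*Q²)
m = 117845 (m = -7 + (7*183*(1 + 183))/2 = -7 + (7*183*184)/2 = -7 + (½)*235704 = -7 + 117852 = 117845)
-(-18*120*126 - m) = -(-18*120*126 - 1*117845) = -(-2160*126 - 117845) = -(-272160 - 117845) = -1*(-390005) = 390005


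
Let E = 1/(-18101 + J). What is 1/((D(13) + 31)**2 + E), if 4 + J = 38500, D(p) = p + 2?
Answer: 20395/43155821 ≈ 0.00047259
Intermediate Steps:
D(p) = 2 + p
J = 38496 (J = -4 + 38500 = 38496)
E = 1/20395 (E = 1/(-18101 + 38496) = 1/20395 ≈ 4.9032e-5)
1/((D(13) + 31)**2 + E) = 1/(((2 + 13) + 31)**2 + 1/20395) = 1/((15 + 31)**2 + 1/20395) = 1/(46**2 + 1/20395) = 1/(2116 + 1/20395) = 1/(43155821/20395) = 20395/43155821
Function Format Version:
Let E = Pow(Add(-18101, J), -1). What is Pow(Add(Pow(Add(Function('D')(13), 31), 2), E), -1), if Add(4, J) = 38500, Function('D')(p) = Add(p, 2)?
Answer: Rational(20395, 43155821) ≈ 0.00047259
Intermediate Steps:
Function('D')(p) = Add(2, p)
J = 38496 (J = Add(-4, 38500) = 38496)
E = Rational(1, 20395) (E = Pow(Add(-18101, 38496), -1) = Pow(20395, -1) = Rational(1, 20395) ≈ 4.9032e-5)
Pow(Add(Pow(Add(Function('D')(13), 31), 2), E), -1) = Pow(Add(Pow(Add(Add(2, 13), 31), 2), Rational(1, 20395)), -1) = Pow(Add(Pow(Add(15, 31), 2), Rational(1, 20395)), -1) = Pow(Add(Pow(46, 2), Rational(1, 20395)), -1) = Pow(Add(2116, Rational(1, 20395)), -1) = Pow(Rational(43155821, 20395), -1) = Rational(20395, 43155821)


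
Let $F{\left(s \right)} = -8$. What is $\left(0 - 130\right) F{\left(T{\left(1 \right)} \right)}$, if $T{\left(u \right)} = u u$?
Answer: $1040$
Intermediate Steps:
$T{\left(u \right)} = u^{2}$
$\left(0 - 130\right) F{\left(T{\left(1 \right)} \right)} = \left(0 - 130\right) \left(-8\right) = \left(-130\right) \left(-8\right) = 1040$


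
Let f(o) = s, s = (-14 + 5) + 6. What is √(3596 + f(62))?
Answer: √3593 ≈ 59.942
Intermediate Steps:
s = -3 (s = -9 + 6 = -3)
f(o) = -3
√(3596 + f(62)) = √(3596 - 3) = √3593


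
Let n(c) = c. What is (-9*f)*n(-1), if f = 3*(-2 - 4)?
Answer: -162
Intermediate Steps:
f = -18 (f = 3*(-6) = -18)
(-9*f)*n(-1) = -9*(-18)*(-1) = 162*(-1) = -162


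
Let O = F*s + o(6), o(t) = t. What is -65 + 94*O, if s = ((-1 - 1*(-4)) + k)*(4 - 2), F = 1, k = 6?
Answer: 2191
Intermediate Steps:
s = 18 (s = ((-1 - 1*(-4)) + 6)*(4 - 2) = ((-1 + 4) + 6)*2 = (3 + 6)*2 = 9*2 = 18)
O = 24 (O = 1*18 + 6 = 18 + 6 = 24)
-65 + 94*O = -65 + 94*24 = -65 + 2256 = 2191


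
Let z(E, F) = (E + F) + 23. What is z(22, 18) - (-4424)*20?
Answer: 88543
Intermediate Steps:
z(E, F) = 23 + E + F
z(22, 18) - (-4424)*20 = (23 + 22 + 18) - (-4424)*20 = 63 - 316*(-280) = 63 + 88480 = 88543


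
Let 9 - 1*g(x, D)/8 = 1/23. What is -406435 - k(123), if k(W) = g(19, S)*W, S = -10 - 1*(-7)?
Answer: -9550709/23 ≈ -4.1525e+5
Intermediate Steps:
S = -3 (S = -10 + 7 = -3)
g(x, D) = 1648/23 (g(x, D) = 72 - 8/23 = 1648/23)
k(W) = 1648*W/23
-406435 - k(123) = -406435 - 1648*123/23 = -406435 - 1*202704/23 = -406435 - 202704/23 = -9550709/23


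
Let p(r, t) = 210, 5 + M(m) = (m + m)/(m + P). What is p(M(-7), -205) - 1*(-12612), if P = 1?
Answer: 12822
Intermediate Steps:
M(m) = -5 + 2*m/(1 + m) (M(m) = -5 + (m + m)/(m + 1) = -5 + (2*m)/(1 + m) = -5 + 2*m/(1 + m))
p(M(-7), -205) - 1*(-12612) = 210 - 1*(-12612) = 210 + 12612 = 12822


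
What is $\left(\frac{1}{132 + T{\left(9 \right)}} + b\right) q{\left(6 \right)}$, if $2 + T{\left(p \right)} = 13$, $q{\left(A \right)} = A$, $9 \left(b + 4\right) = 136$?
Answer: $\frac{28618}{429} \approx 66.709$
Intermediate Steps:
$b = \frac{100}{9}$ ($b = -4 + \frac{1}{9} \cdot 136 = -4 + \frac{136}{9} = \frac{100}{9} \approx 11.111$)
$T{\left(p \right)} = 11$ ($T{\left(p \right)} = -2 + 13 = 11$)
$\left(\frac{1}{132 + T{\left(9 \right)}} + b\right) q{\left(6 \right)} = \left(\frac{1}{132 + 11} + \frac{100}{9}\right) 6 = \left(\frac{1}{143} + \frac{100}{9}\right) 6 = \frac{14309}{1287} \cdot 6 = \frac{28618}{429}$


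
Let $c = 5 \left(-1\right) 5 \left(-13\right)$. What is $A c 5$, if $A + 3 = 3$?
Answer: $0$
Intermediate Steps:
$A = 0$ ($A = -3 + 3 = 0$)
$c = 325$ ($c = \left(-5\right) 5 \left(-13\right) = \left(-25\right) \left(-13\right) = 325$)
$A c 5 = 0 \cdot 325 \cdot 5 = 0 \cdot 5 = 0$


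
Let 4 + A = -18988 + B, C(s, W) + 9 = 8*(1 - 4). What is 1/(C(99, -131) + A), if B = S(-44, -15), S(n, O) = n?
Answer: -1/19069 ≈ -5.2441e-5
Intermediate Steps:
B = -44
C(s, W) = -33 (C(s, W) = -9 + 8*(1 - 4) = -9 + 8*(-3) = -9 - 24 = -33)
A = -19036 (A = -4 + (-18988 - 44) = -4 - 19032 = -19036)
1/(C(99, -131) + A) = 1/(-33 - 19036) = 1/(-19069) = -1/19069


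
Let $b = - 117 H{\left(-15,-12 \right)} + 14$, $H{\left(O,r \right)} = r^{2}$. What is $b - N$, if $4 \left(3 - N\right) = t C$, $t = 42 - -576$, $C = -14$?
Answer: $-19000$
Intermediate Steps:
$t = 618$ ($t = 42 + 576 = 618$)
$N = 2166$ ($N = 3 - \frac{618 \left(-14\right)}{4} = 3 - -2163 = 3 + 2163 = 2166$)
$b = -16834$ ($b = - 117 \left(-12\right)^{2} + 14 = \left(-117\right) 144 + 14 = -16848 + 14 = -16834$)
$b - N = -16834 - 2166 = -19000$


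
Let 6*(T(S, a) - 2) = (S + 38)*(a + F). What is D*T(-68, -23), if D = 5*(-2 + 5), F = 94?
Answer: -5295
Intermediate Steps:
D = 15 (D = 5*3 = 15)
T(S, a) = 2 + (38 + S)*(94 + a)/6 (T(S, a) = 2 + ((S + 38)*(a + 94))/6 = 2 + ((38 + S)*(94 + a))/6 = 2 + (38 + S)*(94 + a)/6)
D*T(-68, -23) = 15*(1792/3 + (19/3)*(-23) + (47/3)*(-68) + (⅙)*(-68)*(-23)) = 15*(1792/3 - 437/3 - 3196/3 + 782/3) = 15*(-353) = -5295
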